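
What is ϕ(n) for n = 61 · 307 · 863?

φ(16161401) = 16161401 · (1 − 1/61) · (1 − 1/307) · (1 − 1/863)
       = 16161401 · 15826320/16161401 = 15826320.

15826320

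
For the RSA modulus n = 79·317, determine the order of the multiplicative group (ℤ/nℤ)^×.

φ(n) = (p − 1)(q − 1) = (79−1)(317−1) = 78·316 = 24648.

24648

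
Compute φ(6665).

First factor: 6665 = 5 * 31 * 43.
φ(6665) = 6665 · (1 − 1/5) · (1 − 1/31) · (1 − 1/43)
       = 6665 · 5040/6665 = 5040.

5040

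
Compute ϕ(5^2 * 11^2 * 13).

26400

φ(39325) = 39325 · (1 − 1/5) · (1 − 1/11) · (1 − 1/13)
       = 39325 · 480/715 = 26400.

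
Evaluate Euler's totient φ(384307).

Prime factorization: 384307 = 7^2 · 11 · 23 · 31.
φ(384307) = 384307 · (1 − 1/7) · (1 − 1/11) · (1 − 1/23) · (1 − 1/31)
       = 384307 · 39600/54901 = 277200.

277200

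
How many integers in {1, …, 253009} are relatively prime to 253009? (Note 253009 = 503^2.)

φ(253009) = 253009 · (1 − 1/503)
       = 253009 · 502/503 = 252506.

252506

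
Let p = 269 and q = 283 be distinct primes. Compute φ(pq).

75576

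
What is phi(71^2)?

φ(5041) = 5041 · (1 − 1/71)
       = 5041 · 70/71 = 4970.

4970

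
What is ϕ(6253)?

First factor: 6253 = 13^2 × 37.
φ(6253) = 6253 · (1 − 1/13) · (1 − 1/37)
       = 6253 · 432/481 = 5616.

5616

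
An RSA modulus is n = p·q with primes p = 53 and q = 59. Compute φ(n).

φ(3127) = 3127 · (1 − 1/53) · (1 − 1/59)
       = 3127 · 3016/3127 = 3016.

3016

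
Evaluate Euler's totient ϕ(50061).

28800

First factor: 50061 = 3 · 11 · 37 · 41.
φ(3) = 3 − 1 = 2.
φ(11) = 11 − 1 = 10.
φ(37) = 37 − 1 = 36.
φ(41) = 41 − 1 = 40.
Since φ is multiplicative, φ(50061) = 2 · 10 · 36 · 40 = 28800.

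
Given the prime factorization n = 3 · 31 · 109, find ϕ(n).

φ(10137) = 10137 · (1 − 1/3) · (1 − 1/31) · (1 − 1/109)
       = 10137 · 6480/10137 = 6480.

6480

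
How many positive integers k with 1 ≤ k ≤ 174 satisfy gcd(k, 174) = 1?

Factor 174: 174 = 2 * 3 * 29.
φ(2) = 2 − 1 = 1.
φ(3) = 3 − 1 = 2.
φ(29) = 29 − 1 = 28.
Multiply: 1 · 2 · 28 = 56.

56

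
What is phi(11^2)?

110

φ(121) = 121 · (1 − 1/11)
       = 121 · 10/11 = 110.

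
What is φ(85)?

64

Factor 85: 85 = 5 · 17.
φ(5) = 5 − 1 = 4.
φ(17) = 17 − 1 = 16.
φ(85) = 4 × 16 = 64.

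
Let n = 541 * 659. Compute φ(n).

φ(541) = 541 − 1 = 540.
φ(659) = 659 − 1 = 658.
Multiply: 540 · 658 = 355320.

355320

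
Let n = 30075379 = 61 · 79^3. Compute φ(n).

φ(30075379) = 30075379 · (1 − 1/61) · (1 − 1/79)
       = 30075379 · 4680/4819 = 29207880.

29207880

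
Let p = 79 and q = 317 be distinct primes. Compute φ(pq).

φ(pq) = (p−1)(q−1) = 78 · 316 = 24648.

24648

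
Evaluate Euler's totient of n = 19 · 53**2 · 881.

43655040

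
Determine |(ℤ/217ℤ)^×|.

217 = 7 · 31.
φ(217) = 217 · (1 − 1/7) · (1 − 1/31)
       = 217 · 180/217 = 180.

180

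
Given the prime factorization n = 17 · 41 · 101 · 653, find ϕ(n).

φ(45969241) = 45969241 · (1 − 1/17) · (1 − 1/41) · (1 − 1/101) · (1 − 1/653)
       = 45969241 · 41728000/45969241 = 41728000.

41728000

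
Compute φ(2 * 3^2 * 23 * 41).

5280

φ(2) = 2 − 1 = 1.
φ(3^2) = 3^2 − 3^1 = 9 − 3 = 6.
φ(23) = 23 − 1 = 22.
φ(41) = 41 − 1 = 40.
Since φ is multiplicative, φ(16974) = 1 · 6 · 22 · 40 = 5280.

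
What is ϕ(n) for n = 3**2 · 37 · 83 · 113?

1983744

φ(3123207) = 3123207 · (1 − 1/3) · (1 − 1/37) · (1 − 1/83) · (1 − 1/113)
       = 3123207 · 661248/1041069 = 1983744.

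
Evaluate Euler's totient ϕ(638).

280

638 = 2 × 11 × 29.
φ(638) = 638 · (1 − 1/2) · (1 − 1/11) · (1 − 1/29)
       = 638 · 280/638 = 280.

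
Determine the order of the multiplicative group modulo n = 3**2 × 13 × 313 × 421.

9434880

φ(15417441) = 15417441 · (1 − 1/3) · (1 − 1/13) · (1 − 1/313) · (1 − 1/421)
       = 15417441 · 3144960/5139147 = 9434880.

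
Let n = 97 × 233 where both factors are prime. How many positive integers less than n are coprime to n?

φ(n) = (p − 1)(q − 1) = (97−1)(233−1) = 96·232 = 22272.

22272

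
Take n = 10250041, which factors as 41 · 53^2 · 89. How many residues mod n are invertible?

9701120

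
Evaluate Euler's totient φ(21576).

6720

21576 = 2^3 · 3 · 29 · 31.
φ(2^3) = 2^2·(2−1) = 4·1 = 4.
φ(3) = 3 − 1 = 2.
φ(29) = 29 − 1 = 28.
φ(31) = 31 − 1 = 30.
Multiply: 4 · 2 · 28 · 30 = 6720.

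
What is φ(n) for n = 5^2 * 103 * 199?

403920

φ(512425) = 512425 · (1 − 1/5) · (1 − 1/103) · (1 − 1/199)
       = 512425 · 80784/102485 = 403920.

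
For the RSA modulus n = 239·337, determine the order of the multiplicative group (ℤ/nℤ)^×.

φ(n) = (p − 1)(q − 1) = (239−1)(337−1) = 238·336 = 79968.

79968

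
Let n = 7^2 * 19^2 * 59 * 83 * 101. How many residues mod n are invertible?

6831518400

φ(8748926333) = 8748926333 · (1 − 1/7) · (1 − 1/19) · (1 − 1/59) · (1 − 1/83) · (1 − 1/101)
       = 8748926333 · 51364800/65781401 = 6831518400.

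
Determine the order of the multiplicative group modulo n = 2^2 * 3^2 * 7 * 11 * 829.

φ(2^2) = 2^2 − 2^1 = 4 − 2 = 2.
φ(3^2) = 3^2 − 3^1 = 9 − 3 = 6.
φ(7) = 7 − 1 = 6.
φ(11) = 11 − 1 = 10.
φ(829) = 829 − 1 = 828.
φ(2297988) = 2 × 6 × 6 × 10 × 828 = 596160.

596160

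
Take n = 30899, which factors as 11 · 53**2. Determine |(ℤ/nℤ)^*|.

27560

φ(30899) = 30899 · (1 − 1/11) · (1 − 1/53)
       = 30899 · 520/583 = 27560.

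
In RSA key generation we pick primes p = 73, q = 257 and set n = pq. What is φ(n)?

φ(73) = 73 − 1 = 72.
φ(257) = 257 − 1 = 256.
Multiply: 72 · 256 = 18432.

18432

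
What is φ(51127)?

47040

First factor: 51127 = 29 · 41 · 43.
φ(51127) = 51127 · (1 − 1/29) · (1 − 1/41) · (1 − 1/43)
       = 51127 · 47040/51127 = 47040.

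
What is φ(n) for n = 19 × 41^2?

29520

φ(31939) = 31939 · (1 − 1/19) · (1 − 1/41)
       = 31939 · 720/779 = 29520.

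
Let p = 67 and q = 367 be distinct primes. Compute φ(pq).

φ(pq) = (p−1)(q−1) = 66 · 366 = 24156.

24156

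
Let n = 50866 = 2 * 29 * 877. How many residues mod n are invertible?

24528

φ(2) = 2 − 1 = 1.
φ(29) = 29 − 1 = 28.
φ(877) = 877 − 1 = 876.
φ(50866) = 1 × 28 × 876 = 24528.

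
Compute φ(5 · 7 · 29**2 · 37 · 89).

φ(96929455) = 96929455 · (1 − 1/5) · (1 − 1/7) · (1 − 1/29) · (1 − 1/37) · (1 − 1/89)
       = 96929455 · 2128896/3342395 = 61737984.

61737984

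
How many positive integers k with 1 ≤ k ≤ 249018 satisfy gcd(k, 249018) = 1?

249018 = 2 * 3 * 7^3 * 11^2.
φ(249018) = 249018 · (1 − 1/2) · (1 − 1/3) · (1 − 1/7) · (1 − 1/11)
       = 249018 · 120/462 = 64680.

64680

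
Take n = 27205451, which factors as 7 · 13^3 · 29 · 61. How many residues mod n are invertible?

φ(7) = 7 − 1 = 6.
φ(13^3) = 13^2·(13−1) = 169·12 = 2028.
φ(29) = 29 − 1 = 28.
φ(61) = 61 − 1 = 60.
Multiply: 6 · 2028 · 28 · 60 = 20442240.

20442240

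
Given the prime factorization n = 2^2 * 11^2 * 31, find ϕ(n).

6600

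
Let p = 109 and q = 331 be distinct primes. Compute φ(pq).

φ(109) = 109 − 1 = 108.
φ(331) = 331 − 1 = 330.
Multiply: 108 · 330 = 35640.

35640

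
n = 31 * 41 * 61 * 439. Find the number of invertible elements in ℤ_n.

31536000

φ(34036109) = 34036109 · (1 − 1/31) · (1 − 1/41) · (1 − 1/61) · (1 − 1/439)
       = 34036109 · 31536000/34036109 = 31536000.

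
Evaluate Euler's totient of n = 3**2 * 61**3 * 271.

361681200

φ(3^2) = 3^2 − 3^1 = 9 − 3 = 6.
φ(61^3) = 61^2·(61−1) = 3721·60 = 223260.
φ(271) = 271 − 1 = 270.
Since φ is multiplicative, φ(553606659) = 6 · 223260 · 270 = 361681200.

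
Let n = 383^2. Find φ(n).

146306

φ(383^2) = 383^2 − 383^1 = 146689 − 383 = 146306.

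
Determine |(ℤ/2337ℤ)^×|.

1440

First factor: 2337 = 3 · 19 · 41.
φ(3) = 3 − 1 = 2.
φ(19) = 19 − 1 = 18.
φ(41) = 41 − 1 = 40.
Since φ is multiplicative, φ(2337) = 2 · 18 · 40 = 1440.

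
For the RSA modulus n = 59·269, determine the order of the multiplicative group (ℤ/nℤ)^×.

For distinct primes, φ(pq) = (p−1)(q−1) = 58 × 268 = 15544.

15544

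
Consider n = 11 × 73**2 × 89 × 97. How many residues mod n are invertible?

444026880

φ(11) = 11 − 1 = 10.
φ(73^2) = 73^2 − 73^1 = 5329 − 73 = 5256.
φ(89) = 89 − 1 = 88.
φ(97) = 97 − 1 = 96.
Since φ is multiplicative, φ(506057827) = 10 · 5256 · 88 · 96 = 444026880.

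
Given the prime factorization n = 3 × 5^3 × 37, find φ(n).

7200

φ(3) = 3 − 1 = 2.
φ(5^3) = 5^3 − 5^2 = 125 − 25 = 100.
φ(37) = 37 − 1 = 36.
Since φ is multiplicative, φ(13875) = 2 · 100 · 36 = 7200.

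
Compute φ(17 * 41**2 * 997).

26135040

φ(28491269) = 28491269 · (1 − 1/17) · (1 − 1/41) · (1 − 1/997)
       = 28491269 · 637440/694909 = 26135040.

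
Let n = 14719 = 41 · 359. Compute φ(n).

14320

φ(41) = 41 − 1 = 40.
φ(359) = 359 − 1 = 358.
Since φ is multiplicative, φ(14719) = 40 · 358 = 14320.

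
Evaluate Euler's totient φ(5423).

4480

Factor 5423: 5423 = 11 * 17 * 29.
φ(5423) = 5423 · (1 − 1/11) · (1 − 1/17) · (1 − 1/29)
       = 5423 · 4480/5423 = 4480.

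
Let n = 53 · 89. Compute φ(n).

4576

φ(53) = 53 − 1 = 52.
φ(89) = 89 − 1 = 88.
Since φ is multiplicative, φ(4717) = 52 · 88 = 4576.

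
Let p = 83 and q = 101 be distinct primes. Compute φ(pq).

8200

For distinct primes, φ(pq) = (p−1)(q−1) = 82 × 100 = 8200.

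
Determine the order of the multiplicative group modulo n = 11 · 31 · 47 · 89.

1214400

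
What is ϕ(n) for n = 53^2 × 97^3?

φ(2563698457) = 2563698457 · (1 − 1/53) · (1 − 1/97)
       = 2563698457 · 4992/5141 = 2489395584.

2489395584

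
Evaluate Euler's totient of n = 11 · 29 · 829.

231840

φ(11) = 11 − 1 = 10.
φ(29) = 29 − 1 = 28.
φ(829) = 829 − 1 = 828.
φ(264451) = 10 × 28 × 828 = 231840.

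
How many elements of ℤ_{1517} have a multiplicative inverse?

First factor: 1517 = 37 · 41.
φ(37) = 37 − 1 = 36.
φ(41) = 41 − 1 = 40.
φ(1517) = 36 × 40 = 1440.

1440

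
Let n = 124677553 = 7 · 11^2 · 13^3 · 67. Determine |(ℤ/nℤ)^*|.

88339680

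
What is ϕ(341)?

Factor 341: 341 = 11 * 31.
φ(341) = 341 · (1 − 1/11) · (1 − 1/31)
       = 341 · 300/341 = 300.

300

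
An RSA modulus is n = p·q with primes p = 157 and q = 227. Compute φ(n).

35256

φ(157) = 157 − 1 = 156.
φ(227) = 227 − 1 = 226.
Since φ is multiplicative, φ(35639) = 156 · 226 = 35256.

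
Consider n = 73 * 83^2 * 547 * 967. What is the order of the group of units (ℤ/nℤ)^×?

258460517952

φ(73) = 73 − 1 = 72.
φ(83^2) = 83^1·(83−1) = 83·82 = 6806.
φ(547) = 547 − 1 = 546.
φ(967) = 967 − 1 = 966.
Since φ is multiplicative, φ(266006865253) = 72 · 6806 · 546 · 966 = 258460517952.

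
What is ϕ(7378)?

7378 = 2 * 7 * 17 * 31.
φ(2) = 2 − 1 = 1.
φ(7) = 7 − 1 = 6.
φ(17) = 17 − 1 = 16.
φ(31) = 31 − 1 = 30.
φ(7378) = 1 × 6 × 16 × 30 = 2880.

2880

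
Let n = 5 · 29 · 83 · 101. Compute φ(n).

918400

φ(5) = 5 − 1 = 4.
φ(29) = 29 − 1 = 28.
φ(83) = 83 − 1 = 82.
φ(101) = 101 − 1 = 100.
Since φ is multiplicative, φ(1215535) = 4 · 28 · 82 · 100 = 918400.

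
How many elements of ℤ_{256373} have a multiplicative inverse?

224640

Prime factorization: 256373 = 13^2 · 37 · 41.
φ(256373) = 256373 · (1 − 1/13) · (1 − 1/37) · (1 − 1/41)
       = 256373 · 17280/19721 = 224640.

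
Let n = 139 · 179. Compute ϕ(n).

24564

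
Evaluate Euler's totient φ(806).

360

806 = 2 × 13 × 31.
φ(806) = 806 · (1 − 1/2) · (1 − 1/13) · (1 − 1/31)
       = 806 · 360/806 = 360.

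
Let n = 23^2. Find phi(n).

φ(529) = 529 · (1 − 1/23)
       = 529 · 22/23 = 506.

506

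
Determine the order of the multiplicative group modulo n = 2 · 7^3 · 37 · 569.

6011712

φ(2) = 2 − 1 = 1.
φ(7^3) = 7^2·(7−1) = 49·6 = 294.
φ(37) = 37 − 1 = 36.
φ(569) = 569 − 1 = 568.
Since φ is multiplicative, φ(14442358) = 1 · 294 · 36 · 568 = 6011712.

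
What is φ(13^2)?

φ(13^2) = 13^2 − 13^1 = 169 − 13 = 156.

156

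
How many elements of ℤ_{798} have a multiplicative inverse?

216

Prime factorization: 798 = 2 · 3 · 7 · 19.
φ(798) = 798 · (1 − 1/2) · (1 − 1/3) · (1 − 1/7) · (1 − 1/19)
       = 798 · 216/798 = 216.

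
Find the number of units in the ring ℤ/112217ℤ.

First factor: 112217 = 7 * 17 * 23 * 41.
φ(7) = 7 − 1 = 6.
φ(17) = 17 − 1 = 16.
φ(23) = 23 − 1 = 22.
φ(41) = 41 − 1 = 40.
Since φ is multiplicative, φ(112217) = 6 · 16 · 22 · 40 = 84480.

84480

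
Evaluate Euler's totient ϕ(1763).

1680

Factor 1763: 1763 = 41 × 43.
φ(1763) = 1763 · (1 − 1/41) · (1 − 1/43)
       = 1763 · 1680/1763 = 1680.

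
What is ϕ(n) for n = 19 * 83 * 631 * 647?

600702480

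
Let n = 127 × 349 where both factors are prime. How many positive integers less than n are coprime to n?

43848

φ(pq) = (p−1)(q−1) = 126 · 348 = 43848.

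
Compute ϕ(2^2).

2

φ(4) = 4 · (1 − 1/2)
       = 4 · 1/2 = 2.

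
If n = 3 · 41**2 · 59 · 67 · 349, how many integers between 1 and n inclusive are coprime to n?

4369432320

φ(3) = 3 − 1 = 2.
φ(41^2) = 41^1·(41−1) = 41·40 = 1640.
φ(59) = 59 − 1 = 58.
φ(67) = 67 − 1 = 66.
φ(349) = 349 − 1 = 348.
Multiply: 2 · 1640 · 58 · 66 · 348 = 4369432320.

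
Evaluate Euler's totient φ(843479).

617760

First factor: 843479 = 7 × 13**2 × 23 × 31.
φ(7) = 7 − 1 = 6.
φ(13^2) = 13^2 − 13^1 = 169 − 13 = 156.
φ(23) = 23 − 1 = 22.
φ(31) = 31 − 1 = 30.
Since φ is multiplicative, φ(843479) = 6 · 156 · 22 · 30 = 617760.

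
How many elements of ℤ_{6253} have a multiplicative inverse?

6253 = 13^2 * 37.
φ(6253) = 6253 · (1 − 1/13) · (1 − 1/37)
       = 6253 · 432/481 = 5616.

5616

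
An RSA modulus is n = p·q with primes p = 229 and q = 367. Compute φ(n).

83448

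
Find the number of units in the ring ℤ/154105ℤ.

First factor: 154105 = 5 · 7^2 · 17 · 37.
φ(154105) = 154105 · (1 − 1/5) · (1 − 1/7) · (1 − 1/17) · (1 − 1/37)
       = 154105 · 13824/22015 = 96768.

96768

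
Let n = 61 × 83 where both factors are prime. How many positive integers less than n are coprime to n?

4920

φ(61) = 61 − 1 = 60.
φ(83) = 83 − 1 = 82.
φ(5063) = 60 × 82 = 4920.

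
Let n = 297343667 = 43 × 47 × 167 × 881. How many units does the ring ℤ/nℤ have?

282226560

φ(297343667) = 297343667 · (1 − 1/43) · (1 − 1/47) · (1 − 1/167) · (1 − 1/881)
       = 297343667 · 282226560/297343667 = 282226560.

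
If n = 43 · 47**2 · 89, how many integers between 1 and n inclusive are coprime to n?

φ(8453843) = 8453843 · (1 − 1/43) · (1 − 1/47) · (1 − 1/89)
       = 8453843 · 170016/179869 = 7990752.

7990752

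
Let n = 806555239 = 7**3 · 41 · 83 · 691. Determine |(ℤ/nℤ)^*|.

665380800

φ(7^3) = 7^3 − 7^2 = 343 − 49 = 294.
φ(41) = 41 − 1 = 40.
φ(83) = 83 − 1 = 82.
φ(691) = 691 − 1 = 690.
Since φ is multiplicative, φ(806555239) = 294 · 40 · 82 · 690 = 665380800.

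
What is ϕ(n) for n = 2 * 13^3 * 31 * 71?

φ(2) = 2 − 1 = 1.
φ(13^3) = 13^2·(13−1) = 169·12 = 2028.
φ(31) = 31 − 1 = 30.
φ(71) = 71 − 1 = 70.
Multiply: 1 · 2028 · 30 · 70 = 4258800.

4258800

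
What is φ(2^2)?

φ(2^2) = 2^2 − 2^1 = 4 − 2 = 2.

2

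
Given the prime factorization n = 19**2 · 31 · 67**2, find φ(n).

45369720

φ(19^2) = 19^1·(19−1) = 19·18 = 342.
φ(31) = 31 − 1 = 30.
φ(67^2) = 67^2 − 67^1 = 4489 − 67 = 4422.
Since φ is multiplicative, φ(50236399) = 342 · 30 · 4422 = 45369720.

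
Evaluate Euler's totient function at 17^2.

φ(17^2) = 17^2 − 17^1 = 289 − 17 = 272.

272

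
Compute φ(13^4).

φ(13^4) = 13^3·(13−1) = 2197·12 = 26364.

26364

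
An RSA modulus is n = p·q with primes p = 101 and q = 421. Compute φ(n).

42000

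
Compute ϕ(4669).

First factor: 4669 = 7 × 23 × 29.
φ(4669) = 4669 · (1 − 1/7) · (1 − 1/23) · (1 − 1/29)
       = 4669 · 3696/4669 = 3696.

3696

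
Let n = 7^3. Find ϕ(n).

294

φ(7^3) = 7^2·(7−1) = 49·6 = 294.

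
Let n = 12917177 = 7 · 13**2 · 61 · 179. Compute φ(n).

φ(12917177) = 12917177 · (1 − 1/7) · (1 − 1/13) · (1 − 1/61) · (1 − 1/179)
       = 12917177 · 768960/993629 = 9996480.

9996480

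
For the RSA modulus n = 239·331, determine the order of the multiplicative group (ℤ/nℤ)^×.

78540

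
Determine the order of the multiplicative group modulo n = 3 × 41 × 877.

φ(107871) = 107871 · (1 − 1/3) · (1 − 1/41) · (1 − 1/877)
       = 107871 · 70080/107871 = 70080.

70080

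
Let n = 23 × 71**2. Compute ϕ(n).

109340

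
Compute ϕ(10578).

3360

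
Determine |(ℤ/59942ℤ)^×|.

Prime factorization: 59942 = 2 * 17 * 41 * 43.
φ(2) = 2 − 1 = 1.
φ(17) = 17 − 1 = 16.
φ(41) = 41 − 1 = 40.
φ(43) = 43 − 1 = 42.
Multiply: 1 · 16 · 40 · 42 = 26880.

26880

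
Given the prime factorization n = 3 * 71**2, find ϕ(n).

9940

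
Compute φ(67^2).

4422

φ(67^2) = 67^2 − 67^1 = 4489 − 67 = 4422.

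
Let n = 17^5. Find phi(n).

1336336

φ(17^5) = 17^4·(17−1) = 83521·16 = 1336336.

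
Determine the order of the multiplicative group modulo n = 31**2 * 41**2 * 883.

1345226400

φ(31^2) = 31^1·(31−1) = 31·30 = 930.
φ(41^2) = 41^1·(41−1) = 41·40 = 1640.
φ(883) = 883 − 1 = 882.
Multiply: 930 · 1640 · 882 = 1345226400.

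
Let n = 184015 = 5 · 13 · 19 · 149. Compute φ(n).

φ(184015) = 184015 · (1 − 1/5) · (1 − 1/13) · (1 − 1/19) · (1 − 1/149)
       = 184015 · 127872/184015 = 127872.

127872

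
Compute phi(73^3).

383688

φ(73^3) = 73^3 − 73^2 = 389017 − 5329 = 383688.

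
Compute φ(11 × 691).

6900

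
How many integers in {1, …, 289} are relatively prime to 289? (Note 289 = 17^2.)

φ(17^2) = 17^1·(17−1) = 17·16 = 272.

272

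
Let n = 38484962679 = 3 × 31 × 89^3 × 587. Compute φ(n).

24508207680

φ(38484962679) = 38484962679 · (1 − 1/3) · (1 − 1/31) · (1 − 1/89) · (1 − 1/587)
       = 38484962679 · 3094080/4858599 = 24508207680.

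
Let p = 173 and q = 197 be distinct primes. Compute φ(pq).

For distinct primes, φ(pq) = (p−1)(q−1) = 172 × 196 = 33712.

33712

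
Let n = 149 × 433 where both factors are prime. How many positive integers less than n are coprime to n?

φ(n) = (p − 1)(q − 1) = (149−1)(433−1) = 148·432 = 63936.

63936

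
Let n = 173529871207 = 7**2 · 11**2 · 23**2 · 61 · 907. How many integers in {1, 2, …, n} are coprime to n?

127078459200

φ(7^2) = 7^2 − 7^1 = 49 − 7 = 42.
φ(11^2) = 11^2 − 11^1 = 121 − 11 = 110.
φ(23^2) = 23^2 − 23^1 = 529 − 23 = 506.
φ(61) = 61 − 1 = 60.
φ(907) = 907 − 1 = 906.
φ(173529871207) = 42 × 110 × 506 × 60 × 906 = 127078459200.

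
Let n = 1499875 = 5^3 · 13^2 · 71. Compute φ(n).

φ(1499875) = 1499875 · (1 − 1/5) · (1 − 1/13) · (1 − 1/71)
       = 1499875 · 3360/4615 = 1092000.

1092000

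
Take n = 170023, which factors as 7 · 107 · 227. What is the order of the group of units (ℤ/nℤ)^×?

φ(7) = 7 − 1 = 6.
φ(107) = 107 − 1 = 106.
φ(227) = 227 − 1 = 226.
Since φ is multiplicative, φ(170023) = 6 · 106 · 226 = 143736.

143736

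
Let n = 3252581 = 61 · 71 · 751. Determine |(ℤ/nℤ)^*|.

φ(61) = 61 − 1 = 60.
φ(71) = 71 − 1 = 70.
φ(751) = 751 − 1 = 750.
φ(3252581) = 60 × 70 × 750 = 3150000.

3150000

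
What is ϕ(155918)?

63504

Prime factorization: 155918 = 2 · 7^2 · 37 · 43.
φ(2) = 2 − 1 = 1.
φ(7^2) = 7^2 − 7^1 = 49 − 7 = 42.
φ(37) = 37 − 1 = 36.
φ(43) = 43 − 1 = 42.
φ(155918) = 1 × 42 × 36 × 42 = 63504.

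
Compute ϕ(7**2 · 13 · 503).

253008

φ(320411) = 320411 · (1 − 1/7) · (1 − 1/13) · (1 − 1/503)
       = 320411 · 36144/45773 = 253008.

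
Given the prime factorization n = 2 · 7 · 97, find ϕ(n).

φ(1358) = 1358 · (1 − 1/2) · (1 − 1/7) · (1 − 1/97)
       = 1358 · 576/1358 = 576.

576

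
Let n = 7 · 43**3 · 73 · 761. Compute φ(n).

φ(30917966597) = 30917966597 · (1 − 1/7) · (1 − 1/43) · (1 − 1/73) · (1 − 1/761)
       = 30917966597 · 13789440/16721453 = 25496674560.

25496674560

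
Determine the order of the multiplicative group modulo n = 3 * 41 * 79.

6240

φ(3) = 3 − 1 = 2.
φ(41) = 41 − 1 = 40.
φ(79) = 79 − 1 = 78.
φ(9717) = 2 × 40 × 78 = 6240.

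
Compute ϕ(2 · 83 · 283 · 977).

φ(45897506) = 45897506 · (1 − 1/2) · (1 − 1/83) · (1 − 1/283) · (1 − 1/977)
       = 45897506 · 22569024/45897506 = 22569024.

22569024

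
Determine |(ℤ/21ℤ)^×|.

First factor: 21 = 3 · 7.
φ(3) = 3 − 1 = 2.
φ(7) = 7 − 1 = 6.
φ(21) = 2 × 6 = 12.

12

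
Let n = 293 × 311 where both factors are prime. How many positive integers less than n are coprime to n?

90520

φ(91123) = 91123 · (1 − 1/293) · (1 − 1/311)
       = 91123 · 90520/91123 = 90520.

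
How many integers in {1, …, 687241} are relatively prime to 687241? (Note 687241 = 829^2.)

φ(829^2) = 829^2 − 829^1 = 687241 − 829 = 686412.

686412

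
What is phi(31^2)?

930

φ(31^2) = 31^2 − 31^1 = 961 − 31 = 930.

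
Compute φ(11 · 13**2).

φ(11) = 11 − 1 = 10.
φ(13^2) = 13^1·(13−1) = 13·12 = 156.
Since φ is multiplicative, φ(1859) = 10 · 156 = 1560.

1560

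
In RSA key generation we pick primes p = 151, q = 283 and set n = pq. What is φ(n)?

42300

φ(151) = 151 − 1 = 150.
φ(283) = 283 − 1 = 282.
φ(42733) = 150 × 282 = 42300.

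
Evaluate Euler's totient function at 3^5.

162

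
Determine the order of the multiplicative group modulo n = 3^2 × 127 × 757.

571536

φ(865251) = 865251 · (1 − 1/3) · (1 − 1/127) · (1 − 1/757)
       = 865251 · 190512/288417 = 571536.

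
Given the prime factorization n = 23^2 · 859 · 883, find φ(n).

φ(23^2) = 23^2 − 23^1 = 529 − 23 = 506.
φ(859) = 859 − 1 = 858.
φ(883) = 883 − 1 = 882.
Since φ is multiplicative, φ(401244913) = 506 · 858 · 882 = 382918536.

382918536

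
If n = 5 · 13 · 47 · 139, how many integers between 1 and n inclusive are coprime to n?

304704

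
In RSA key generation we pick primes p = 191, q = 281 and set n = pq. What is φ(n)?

53200

φ(53671) = 53671 · (1 − 1/191) · (1 − 1/281)
       = 53671 · 53200/53671 = 53200.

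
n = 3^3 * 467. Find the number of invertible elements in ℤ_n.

8388

φ(3^3) = 3^3 − 3^2 = 27 − 9 = 18.
φ(467) = 467 − 1 = 466.
Multiply: 18 · 466 = 8388.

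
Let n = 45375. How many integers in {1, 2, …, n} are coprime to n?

22000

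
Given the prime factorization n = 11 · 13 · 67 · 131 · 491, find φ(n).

504504000

φ(11) = 11 − 1 = 10.
φ(13) = 13 − 1 = 12.
φ(67) = 67 − 1 = 66.
φ(131) = 131 − 1 = 130.
φ(491) = 491 − 1 = 490.
φ(616259501) = 10 × 12 × 66 × 130 × 490 = 504504000.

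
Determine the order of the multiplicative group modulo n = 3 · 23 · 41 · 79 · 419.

φ(3) = 3 − 1 = 2.
φ(23) = 23 − 1 = 22.
φ(41) = 41 − 1 = 40.
φ(79) = 79 − 1 = 78.
φ(419) = 419 − 1 = 418.
Since φ is multiplicative, φ(93642729) = 2 · 22 · 40 · 78 · 418 = 57383040.

57383040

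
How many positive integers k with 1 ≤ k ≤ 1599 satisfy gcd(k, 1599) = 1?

1599 = 3 · 13 · 41.
φ(3) = 3 − 1 = 2.
φ(13) = 13 − 1 = 12.
φ(41) = 41 − 1 = 40.
Since φ is multiplicative, φ(1599) = 2 · 12 · 40 = 960.

960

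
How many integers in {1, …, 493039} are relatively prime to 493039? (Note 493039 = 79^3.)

φ(79^3) = 79^2·(79−1) = 6241·78 = 486798.

486798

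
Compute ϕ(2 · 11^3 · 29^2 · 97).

φ(2) = 2 − 1 = 1.
φ(11^3) = 11^2·(11−1) = 121·10 = 1210.
φ(29^2) = 29^2 − 29^1 = 841 − 29 = 812.
φ(97) = 97 − 1 = 96.
Since φ is multiplicative, φ(217157974) = 1 · 1210 · 812 · 96 = 94321920.

94321920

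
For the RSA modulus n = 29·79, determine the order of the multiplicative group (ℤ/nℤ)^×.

φ(pq) = (p−1)(q−1) = 28 · 78 = 2184.

2184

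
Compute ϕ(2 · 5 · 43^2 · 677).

4883424

φ(2) = 2 − 1 = 1.
φ(5) = 5 − 1 = 4.
φ(43^2) = 43^1·(43−1) = 43·42 = 1806.
φ(677) = 677 − 1 = 676.
Multiply: 1 · 4 · 1806 · 676 = 4883424.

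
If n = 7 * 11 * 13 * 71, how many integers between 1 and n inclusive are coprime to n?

50400

φ(7) = 7 − 1 = 6.
φ(11) = 11 − 1 = 10.
φ(13) = 13 − 1 = 12.
φ(71) = 71 − 1 = 70.
φ(71071) = 6 × 10 × 12 × 70 = 50400.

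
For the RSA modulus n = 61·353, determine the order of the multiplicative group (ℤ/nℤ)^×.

21120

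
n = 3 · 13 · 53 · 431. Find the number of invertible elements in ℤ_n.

φ(3) = 3 − 1 = 2.
φ(13) = 13 − 1 = 12.
φ(53) = 53 − 1 = 52.
φ(431) = 431 − 1 = 430.
Multiply: 2 · 12 · 52 · 430 = 536640.

536640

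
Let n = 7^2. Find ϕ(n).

42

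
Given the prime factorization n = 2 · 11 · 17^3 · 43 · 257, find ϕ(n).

497172480

φ(1194458386) = 1194458386 · (1 − 1/2) · (1 − 1/11) · (1 − 1/17) · (1 − 1/43) · (1 − 1/257)
       = 1194458386 · 1720320/4133074 = 497172480.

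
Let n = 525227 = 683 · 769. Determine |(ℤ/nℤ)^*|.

523776

φ(525227) = 525227 · (1 − 1/683) · (1 − 1/769)
       = 525227 · 523776/525227 = 523776.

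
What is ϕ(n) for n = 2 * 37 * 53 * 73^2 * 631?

φ(2) = 2 − 1 = 1.
φ(37) = 37 − 1 = 36.
φ(53) = 53 − 1 = 52.
φ(73^2) = 73^2 − 73^1 = 5329 − 73 = 5256.
φ(631) = 631 − 1 = 630.
Since φ is multiplicative, φ(13188113278) = 1 · 36 · 52 · 5256 · 630 = 6198716160.

6198716160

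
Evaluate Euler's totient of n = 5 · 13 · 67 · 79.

247104

φ(344045) = 344045 · (1 − 1/5) · (1 − 1/13) · (1 − 1/67) · (1 − 1/79)
       = 344045 · 247104/344045 = 247104.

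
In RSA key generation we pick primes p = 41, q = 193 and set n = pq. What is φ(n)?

φ(7913) = 7913 · (1 − 1/41) · (1 − 1/193)
       = 7913 · 7680/7913 = 7680.

7680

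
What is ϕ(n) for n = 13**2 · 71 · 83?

φ(995917) = 995917 · (1 − 1/13) · (1 − 1/71) · (1 − 1/83)
       = 995917 · 68880/76609 = 895440.

895440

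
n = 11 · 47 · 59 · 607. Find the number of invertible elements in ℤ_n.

16168080

φ(11) = 11 − 1 = 10.
φ(47) = 47 − 1 = 46.
φ(59) = 59 − 1 = 58.
φ(607) = 607 − 1 = 606.
φ(18515321) = 10 × 46 × 58 × 606 = 16168080.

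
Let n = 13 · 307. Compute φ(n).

φ(3991) = 3991 · (1 − 1/13) · (1 − 1/307)
       = 3991 · 3672/3991 = 3672.

3672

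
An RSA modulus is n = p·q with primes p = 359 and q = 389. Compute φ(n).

φ(359) = 359 − 1 = 358.
φ(389) = 389 − 1 = 388.
φ(139651) = 358 × 388 = 138904.

138904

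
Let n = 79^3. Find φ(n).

486798

φ(493039) = 493039 · (1 − 1/79)
       = 493039 · 78/79 = 486798.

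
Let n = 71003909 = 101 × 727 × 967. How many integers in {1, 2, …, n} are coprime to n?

70131600

φ(71003909) = 71003909 · (1 − 1/101) · (1 − 1/727) · (1 − 1/967)
       = 71003909 · 70131600/71003909 = 70131600.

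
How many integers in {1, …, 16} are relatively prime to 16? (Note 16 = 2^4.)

φ(16) = 16 · (1 − 1/2)
       = 16 · 1/2 = 8.

8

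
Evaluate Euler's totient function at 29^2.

φ(29^2) = 29^1·(29−1) = 29·28 = 812.

812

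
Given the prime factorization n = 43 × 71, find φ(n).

2940

φ(43) = 43 − 1 = 42.
φ(71) = 71 − 1 = 70.
φ(3053) = 42 × 70 = 2940.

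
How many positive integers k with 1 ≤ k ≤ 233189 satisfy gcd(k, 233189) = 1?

First factor: 233189 = 11 · 17 · 29 · 43.
φ(233189) = 233189 · (1 − 1/11) · (1 − 1/17) · (1 − 1/29) · (1 − 1/43)
       = 233189 · 188160/233189 = 188160.

188160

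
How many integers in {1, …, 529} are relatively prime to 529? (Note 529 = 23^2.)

φ(23^2) = 23^1·(23−1) = 23·22 = 506.

506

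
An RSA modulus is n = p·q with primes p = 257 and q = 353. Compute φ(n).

For distinct primes, φ(pq) = (p−1)(q−1) = 256 × 352 = 90112.

90112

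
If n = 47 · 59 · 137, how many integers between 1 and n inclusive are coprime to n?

362848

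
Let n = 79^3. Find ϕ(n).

486798

φ(79^3) = 79^2·(79−1) = 6241·78 = 486798.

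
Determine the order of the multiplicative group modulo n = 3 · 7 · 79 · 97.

89856

φ(160923) = 160923 · (1 − 1/3) · (1 − 1/7) · (1 − 1/79) · (1 − 1/97)
       = 160923 · 89856/160923 = 89856.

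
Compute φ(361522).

Factor 361522: 361522 = 2 * 7^3 * 17 * 31.
φ(361522) = 361522 · (1 − 1/2) · (1 − 1/7) · (1 − 1/17) · (1 − 1/31)
       = 361522 · 2880/7378 = 141120.

141120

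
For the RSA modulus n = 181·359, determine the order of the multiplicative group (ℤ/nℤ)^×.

64440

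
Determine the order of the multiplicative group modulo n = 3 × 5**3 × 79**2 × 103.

φ(3) = 3 − 1 = 2.
φ(5^3) = 5^3 − 5^2 = 125 − 25 = 100.
φ(79^2) = 79^2 − 79^1 = 6241 − 79 = 6162.
φ(103) = 103 − 1 = 102.
Since φ is multiplicative, φ(241058625) = 2 · 100 · 6162 · 102 = 125704800.

125704800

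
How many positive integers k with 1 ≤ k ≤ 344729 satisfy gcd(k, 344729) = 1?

261360

344729 = 7 × 11^3 × 37.
φ(344729) = 344729 · (1 − 1/7) · (1 − 1/11) · (1 − 1/37)
       = 344729 · 2160/2849 = 261360.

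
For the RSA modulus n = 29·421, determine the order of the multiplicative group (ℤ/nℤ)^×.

φ(pq) = (p−1)(q−1) = 28 · 420 = 11760.

11760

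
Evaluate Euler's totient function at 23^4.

267674

φ(279841) = 279841 · (1 − 1/23)
       = 279841 · 22/23 = 267674.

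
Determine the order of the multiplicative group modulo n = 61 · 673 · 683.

27498240

φ(28039199) = 28039199 · (1 − 1/61) · (1 − 1/673) · (1 − 1/683)
       = 28039199 · 27498240/28039199 = 27498240.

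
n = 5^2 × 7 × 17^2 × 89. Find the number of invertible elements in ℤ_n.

φ(4501175) = 4501175 · (1 − 1/5) · (1 − 1/7) · (1 − 1/17) · (1 − 1/89)
       = 4501175 · 33792/52955 = 2872320.

2872320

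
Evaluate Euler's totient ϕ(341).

Prime factorization: 341 = 11 × 31.
φ(11) = 11 − 1 = 10.
φ(31) = 31 − 1 = 30.
Multiply: 10 · 30 = 300.

300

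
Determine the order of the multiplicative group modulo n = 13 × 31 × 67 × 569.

13495680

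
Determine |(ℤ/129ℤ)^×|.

First factor: 129 = 3 * 43.
φ(3) = 3 − 1 = 2.
φ(43) = 43 − 1 = 42.
φ(129) = 2 × 42 = 84.

84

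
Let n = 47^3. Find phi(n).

101614

φ(103823) = 103823 · (1 − 1/47)
       = 103823 · 46/47 = 101614.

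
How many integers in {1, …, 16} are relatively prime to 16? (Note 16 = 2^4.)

8

φ(16) = 16 · (1 − 1/2)
       = 16 · 1/2 = 8.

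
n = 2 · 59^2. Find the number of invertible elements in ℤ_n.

3422

φ(6962) = 6962 · (1 − 1/2) · (1 − 1/59)
       = 6962 · 58/118 = 3422.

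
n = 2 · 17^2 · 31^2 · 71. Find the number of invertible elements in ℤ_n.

φ(2) = 2 − 1 = 1.
φ(17^2) = 17^1·(17−1) = 17·16 = 272.
φ(31^2) = 31^1·(31−1) = 31·30 = 930.
φ(71) = 71 − 1 = 70.
Multiply: 1 · 272 · 930 · 70 = 17707200.

17707200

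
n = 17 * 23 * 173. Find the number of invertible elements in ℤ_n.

φ(17) = 17 − 1 = 16.
φ(23) = 23 − 1 = 22.
φ(173) = 173 − 1 = 172.
Since φ is multiplicative, φ(67643) = 16 · 22 · 172 = 60544.

60544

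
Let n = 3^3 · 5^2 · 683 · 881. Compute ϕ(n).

216057600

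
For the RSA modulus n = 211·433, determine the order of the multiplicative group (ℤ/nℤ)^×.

90720

φ(211) = 211 − 1 = 210.
φ(433) = 433 − 1 = 432.
φ(91363) = 210 × 432 = 90720.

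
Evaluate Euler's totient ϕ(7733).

6480

First factor: 7733 = 11 × 19 × 37.
φ(7733) = 7733 · (1 − 1/11) · (1 − 1/19) · (1 − 1/37)
       = 7733 · 6480/7733 = 6480.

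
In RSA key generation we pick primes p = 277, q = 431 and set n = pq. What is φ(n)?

118680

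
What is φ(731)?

Factor 731: 731 = 17 × 43.
φ(17) = 17 − 1 = 16.
φ(43) = 43 − 1 = 42.
φ(731) = 16 × 42 = 672.

672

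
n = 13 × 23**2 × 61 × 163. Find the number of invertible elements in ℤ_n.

φ(13) = 13 − 1 = 12.
φ(23^2) = 23^2 − 23^1 = 529 − 23 = 506.
φ(61) = 61 − 1 = 60.
φ(163) = 163 − 1 = 162.
Multiply: 12 · 506 · 60 · 162 = 59019840.

59019840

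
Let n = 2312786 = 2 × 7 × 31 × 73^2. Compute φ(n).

946080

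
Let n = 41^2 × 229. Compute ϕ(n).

373920

φ(41^2) = 41^2 − 41^1 = 1681 − 41 = 1640.
φ(229) = 229 − 1 = 228.
Since φ is multiplicative, φ(384949) = 1640 · 228 = 373920.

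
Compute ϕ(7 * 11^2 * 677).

446160

φ(7) = 7 − 1 = 6.
φ(11^2) = 11^2 − 11^1 = 121 − 11 = 110.
φ(677) = 677 − 1 = 676.
φ(573419) = 6 × 110 × 676 = 446160.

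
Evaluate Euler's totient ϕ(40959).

25920

Factor 40959: 40959 = 3**3 · 37 · 41.
φ(3^3) = 3^2·(3−1) = 9·2 = 18.
φ(37) = 37 − 1 = 36.
φ(41) = 41 − 1 = 40.
Multiply: 18 · 36 · 40 = 25920.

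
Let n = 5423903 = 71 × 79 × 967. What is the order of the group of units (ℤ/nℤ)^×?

φ(5423903) = 5423903 · (1 − 1/71) · (1 − 1/79) · (1 − 1/967)
       = 5423903 · 5274360/5423903 = 5274360.

5274360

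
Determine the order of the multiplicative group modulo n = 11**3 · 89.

φ(11^3) = 11^2·(11−1) = 121·10 = 1210.
φ(89) = 89 − 1 = 88.
Since φ is multiplicative, φ(118459) = 1210 · 88 = 106480.

106480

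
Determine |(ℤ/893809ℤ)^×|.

677376

First factor: 893809 = 7^2 × 17 × 29 × 37.
φ(7^2) = 7^2 − 7^1 = 49 − 7 = 42.
φ(17) = 17 − 1 = 16.
φ(29) = 29 − 1 = 28.
φ(37) = 37 − 1 = 36.
φ(893809) = 42 × 16 × 28 × 36 = 677376.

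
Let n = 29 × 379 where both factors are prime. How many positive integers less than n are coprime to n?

φ(10991) = 10991 · (1 − 1/29) · (1 − 1/379)
       = 10991 · 10584/10991 = 10584.

10584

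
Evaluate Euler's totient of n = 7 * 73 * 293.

126144

φ(149723) = 149723 · (1 − 1/7) · (1 − 1/73) · (1 − 1/293)
       = 149723 · 126144/149723 = 126144.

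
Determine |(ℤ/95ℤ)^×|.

95 = 5 · 19.
φ(95) = 95 · (1 − 1/5) · (1 − 1/19)
       = 95 · 72/95 = 72.

72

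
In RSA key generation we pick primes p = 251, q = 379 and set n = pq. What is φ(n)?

94500

φ(n) = (p − 1)(q − 1) = (251−1)(379−1) = 250·378 = 94500.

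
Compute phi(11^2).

110

φ(11^2) = 11^2 − 11^1 = 121 − 11 = 110.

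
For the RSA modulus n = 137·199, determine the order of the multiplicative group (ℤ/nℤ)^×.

φ(pq) = (p−1)(q−1) = 136 · 198 = 26928.

26928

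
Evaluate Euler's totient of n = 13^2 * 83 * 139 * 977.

1722928896

φ(1904908681) = 1904908681 · (1 − 1/13) · (1 − 1/83) · (1 − 1/139) · (1 − 1/977)
       = 1904908681 · 132532992/146531437 = 1722928896.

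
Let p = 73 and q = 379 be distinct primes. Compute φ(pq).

27216

φ(73) = 73 − 1 = 72.
φ(379) = 379 − 1 = 378.
φ(27667) = 72 × 378 = 27216.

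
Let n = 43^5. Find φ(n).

φ(43^5) = 43^5 − 43^4 = 147008443 − 3418801 = 143589642.

143589642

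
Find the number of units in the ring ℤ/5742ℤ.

Prime factorization: 5742 = 2 · 3^2 · 11 · 29.
φ(2) = 2 − 1 = 1.
φ(3^2) = 3^2 − 3^1 = 9 − 3 = 6.
φ(11) = 11 − 1 = 10.
φ(29) = 29 − 1 = 28.
Since φ is multiplicative, φ(5742) = 1 · 6 · 10 · 28 = 1680.

1680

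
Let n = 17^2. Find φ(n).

φ(289) = 289 · (1 − 1/17)
       = 289 · 16/17 = 272.

272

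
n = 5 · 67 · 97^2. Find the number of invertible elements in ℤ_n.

φ(5) = 5 − 1 = 4.
φ(67) = 67 − 1 = 66.
φ(97^2) = 97^2 − 97^1 = 9409 − 97 = 9312.
φ(3152015) = 4 × 66 × 9312 = 2458368.

2458368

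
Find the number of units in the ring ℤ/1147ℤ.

1080

First factor: 1147 = 31 × 37.
φ(31) = 31 − 1 = 30.
φ(37) = 37 − 1 = 36.
Multiply: 30 · 36 = 1080.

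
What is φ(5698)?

2160

Prime factorization: 5698 = 2 · 7 · 11 · 37.
φ(2) = 2 − 1 = 1.
φ(7) = 7 − 1 = 6.
φ(11) = 11 − 1 = 10.
φ(37) = 37 − 1 = 36.
Since φ is multiplicative, φ(5698) = 1 · 6 · 10 · 36 = 2160.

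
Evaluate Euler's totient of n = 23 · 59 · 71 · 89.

φ(8574883) = 8574883 · (1 − 1/23) · (1 − 1/59) · (1 − 1/71) · (1 − 1/89)
       = 8574883 · 7860160/8574883 = 7860160.

7860160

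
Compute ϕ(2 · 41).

φ(2) = 2 − 1 = 1.
φ(41) = 41 − 1 = 40.
Since φ is multiplicative, φ(82) = 1 · 40 = 40.

40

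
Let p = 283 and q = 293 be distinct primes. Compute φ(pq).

φ(283) = 283 − 1 = 282.
φ(293) = 293 − 1 = 292.
Since φ is multiplicative, φ(82919) = 282 · 292 = 82344.

82344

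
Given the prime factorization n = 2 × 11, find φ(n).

10

φ(2) = 2 − 1 = 1.
φ(11) = 11 − 1 = 10.
Multiply: 1 · 10 = 10.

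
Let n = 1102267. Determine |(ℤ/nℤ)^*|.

1102267 = 31**3 · 37.
φ(31^3) = 31^2·(31−1) = 961·30 = 28830.
φ(37) = 37 − 1 = 36.
φ(1102267) = 28830 × 36 = 1037880.

1037880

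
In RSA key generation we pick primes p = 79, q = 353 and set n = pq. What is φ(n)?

27456

φ(79) = 79 − 1 = 78.
φ(353) = 353 − 1 = 352.
Multiply: 78 · 352 = 27456.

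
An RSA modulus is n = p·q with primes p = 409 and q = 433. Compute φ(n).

176256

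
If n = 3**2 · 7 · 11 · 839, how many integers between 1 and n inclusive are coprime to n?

301680

φ(581427) = 581427 · (1 − 1/3) · (1 − 1/7) · (1 − 1/11) · (1 − 1/839)
       = 581427 · 100560/193809 = 301680.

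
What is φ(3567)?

First factor: 3567 = 3 × 29 × 41.
φ(3567) = 3567 · (1 − 1/3) · (1 − 1/29) · (1 − 1/41)
       = 3567 · 2240/3567 = 2240.

2240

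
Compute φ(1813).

1813 = 7^2 · 37.
φ(7^2) = 7^1·(7−1) = 7·6 = 42.
φ(37) = 37 − 1 = 36.
φ(1813) = 42 × 36 = 1512.

1512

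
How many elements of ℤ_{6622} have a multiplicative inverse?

2520

Prime factorization: 6622 = 2 * 7 * 11 * 43.
φ(6622) = 6622 · (1 − 1/2) · (1 − 1/7) · (1 − 1/11) · (1 − 1/43)
       = 6622 · 2520/6622 = 2520.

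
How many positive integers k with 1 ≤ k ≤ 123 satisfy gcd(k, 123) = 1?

80

Factor 123: 123 = 3 · 41.
φ(123) = 123 · (1 − 1/3) · (1 − 1/41)
       = 123 · 80/123 = 80.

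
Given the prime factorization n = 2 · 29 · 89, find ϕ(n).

φ(5162) = 5162 · (1 − 1/2) · (1 − 1/29) · (1 − 1/89)
       = 5162 · 2464/5162 = 2464.

2464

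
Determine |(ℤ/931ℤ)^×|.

756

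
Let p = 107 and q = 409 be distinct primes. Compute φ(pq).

43248

φ(43763) = 43763 · (1 − 1/107) · (1 − 1/409)
       = 43763 · 43248/43763 = 43248.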